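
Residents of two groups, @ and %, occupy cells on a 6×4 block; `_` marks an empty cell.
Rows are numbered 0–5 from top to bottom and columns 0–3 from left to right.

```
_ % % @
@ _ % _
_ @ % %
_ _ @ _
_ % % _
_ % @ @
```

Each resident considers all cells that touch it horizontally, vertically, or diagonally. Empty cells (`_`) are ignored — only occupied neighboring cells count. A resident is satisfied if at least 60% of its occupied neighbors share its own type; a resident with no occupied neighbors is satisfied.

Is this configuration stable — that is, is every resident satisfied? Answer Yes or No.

No

Row 0: (0,1)% 2/3 satisfied · (0,2)% 2/3 satisfied · (0,3)@ 0/2 not
Row 1: (1,0)@ 1/2 not · (1,2)% 4/6 satisfied
Row 2: (2,1)@ 2/4 not · (2,2)% 2/4 not · (2,3)% 2/3 satisfied
Row 3: (3,2)@ 1/5 not
Row 4: (4,1)% 2/4 not · (4,2)% 2/5 not
Row 5: (5,1)% 2/3 satisfied · (5,2)@ 1/4 not · (5,3)@ 1/2 not
For instance (0,3) has only 0/2 same-type neighbors, below 3/5.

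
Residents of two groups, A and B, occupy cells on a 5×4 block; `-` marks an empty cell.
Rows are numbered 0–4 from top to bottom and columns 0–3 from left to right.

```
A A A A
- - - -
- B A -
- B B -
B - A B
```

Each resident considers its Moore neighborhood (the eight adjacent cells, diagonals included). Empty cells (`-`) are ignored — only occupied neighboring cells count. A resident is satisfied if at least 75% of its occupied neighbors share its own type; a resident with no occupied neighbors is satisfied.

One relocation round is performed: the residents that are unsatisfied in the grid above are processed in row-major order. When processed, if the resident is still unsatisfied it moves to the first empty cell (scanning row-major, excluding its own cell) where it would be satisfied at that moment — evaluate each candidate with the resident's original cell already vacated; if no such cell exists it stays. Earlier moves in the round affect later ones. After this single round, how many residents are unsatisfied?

1

Initially unsatisfied (in order): (2,1), (2,2), (3,1), (3,2), (4,2), (4,3).
  (2,1) → (2,0).
  (2,2) → (1,1).
  (3,1): now satisfied by earlier moves; stays.
  (3,2) → (2,3).
  (4,2) → (1,0).
  (4,3): now satisfied by earlier moves; stays.
Resulting grid:
A A A A
A A - -
B - - B
- B - -
B - - B
Unsatisfied now: (2,0).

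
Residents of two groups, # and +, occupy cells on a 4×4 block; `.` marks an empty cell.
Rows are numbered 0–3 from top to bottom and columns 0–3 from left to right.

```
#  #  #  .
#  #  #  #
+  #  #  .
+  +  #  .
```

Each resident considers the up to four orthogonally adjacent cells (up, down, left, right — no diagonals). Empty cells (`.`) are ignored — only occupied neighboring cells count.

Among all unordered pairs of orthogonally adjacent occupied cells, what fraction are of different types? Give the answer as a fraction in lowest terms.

Scan each occupied cell's neighbors to the right and below so each pair is counted once.
Row 0: #(0,0)–#(0,1)= #(0,0)–#(1,0)= #(0,1)–#(0,2)= #(0,1)–#(1,1)= #(0,2)–#(1,2)=  → 0/5 unlike.
Row 1: #(1,0)–#(1,1)= #(1,0)–+(2,0)≠ #(1,1)–#(1,2)= #(1,1)–#(2,1)= #(1,2)–#(1,3)= #(1,2)–#(2,2)=  → 1/6 unlike.
Row 2: +(2,0)–#(2,1)≠ +(2,0)–+(3,0)= #(2,1)–#(2,2)= #(2,1)–+(3,1)≠ #(2,2)–#(3,2)=  → 2/5 unlike.
Row 3: +(3,0)–+(3,1)= +(3,1)–#(3,2)≠  → 1/2 unlike.
Total adjacent occupied pairs: 18; unlike-type pairs: 4.
4/18 reduces to 2/9.

2/9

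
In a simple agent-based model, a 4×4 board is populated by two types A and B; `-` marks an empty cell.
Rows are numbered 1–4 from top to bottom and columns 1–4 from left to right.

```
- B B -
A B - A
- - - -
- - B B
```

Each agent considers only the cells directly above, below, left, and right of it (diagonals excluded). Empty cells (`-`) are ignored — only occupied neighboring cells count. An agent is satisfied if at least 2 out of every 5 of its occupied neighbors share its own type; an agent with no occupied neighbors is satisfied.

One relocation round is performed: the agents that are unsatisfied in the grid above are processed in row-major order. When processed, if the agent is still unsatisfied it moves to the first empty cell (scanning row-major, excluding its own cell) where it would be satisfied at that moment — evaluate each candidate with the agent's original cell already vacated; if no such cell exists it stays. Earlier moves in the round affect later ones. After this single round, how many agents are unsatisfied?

0

Initially unsatisfied (in order): (2,1).
  (2,1) → (1,4).
Resulting grid:
- B B A
- B - A
- - - -
- - B B
All satisfied now.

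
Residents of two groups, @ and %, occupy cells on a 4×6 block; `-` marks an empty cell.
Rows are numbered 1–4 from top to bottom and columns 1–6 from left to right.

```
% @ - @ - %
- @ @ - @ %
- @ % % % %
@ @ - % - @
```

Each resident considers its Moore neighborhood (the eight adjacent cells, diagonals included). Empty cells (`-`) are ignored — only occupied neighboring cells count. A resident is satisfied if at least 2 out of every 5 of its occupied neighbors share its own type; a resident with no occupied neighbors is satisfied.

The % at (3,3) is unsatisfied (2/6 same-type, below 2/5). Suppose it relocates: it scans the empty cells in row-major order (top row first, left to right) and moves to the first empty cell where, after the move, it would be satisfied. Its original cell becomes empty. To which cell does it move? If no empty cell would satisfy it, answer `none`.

Vacating (3,3). Empty cells in order:
  (1,3): 0/4 same-type → still unsatisfied.
  (1,5): 2/4 same-type → satisfied — stop here.

(1,5)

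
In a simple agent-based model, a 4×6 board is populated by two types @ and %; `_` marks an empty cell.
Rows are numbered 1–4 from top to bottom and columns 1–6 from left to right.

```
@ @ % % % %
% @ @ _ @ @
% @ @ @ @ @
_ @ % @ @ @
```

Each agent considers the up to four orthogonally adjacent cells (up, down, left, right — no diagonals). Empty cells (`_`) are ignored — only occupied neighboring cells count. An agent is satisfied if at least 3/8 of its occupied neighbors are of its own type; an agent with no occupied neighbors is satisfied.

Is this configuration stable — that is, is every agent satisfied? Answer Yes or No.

(1,1)@ 1/2 ✓
(1,2)@ 2/3 ✓
(1,3)% 1/3 ✗
(1,4)% 2/2 ✓
(1,5)% 2/3 ✓
(1,6)% 1/2 ✓
(2,1)% 1/3 ✗
(2,2)@ 3/4 ✓
(2,3)@ 2/3 ✓
(2,5)@ 2/3 ✓
(2,6)@ 2/3 ✓
(3,1)% 1/2 ✓
(3,2)@ 3/4 ✓
(3,3)@ 3/4 ✓
(3,4)@ 3/3 ✓
(3,5)@ 4/4 ✓
(3,6)@ 3/3 ✓
(4,2)@ 1/2 ✓
(4,3)% 0/3 ✗
(4,4)@ 2/3 ✓
(4,5)@ 3/3 ✓
(4,6)@ 2/2 ✓
For instance (1,3) has only 1/3 same-type neighbors, below 3/8.

No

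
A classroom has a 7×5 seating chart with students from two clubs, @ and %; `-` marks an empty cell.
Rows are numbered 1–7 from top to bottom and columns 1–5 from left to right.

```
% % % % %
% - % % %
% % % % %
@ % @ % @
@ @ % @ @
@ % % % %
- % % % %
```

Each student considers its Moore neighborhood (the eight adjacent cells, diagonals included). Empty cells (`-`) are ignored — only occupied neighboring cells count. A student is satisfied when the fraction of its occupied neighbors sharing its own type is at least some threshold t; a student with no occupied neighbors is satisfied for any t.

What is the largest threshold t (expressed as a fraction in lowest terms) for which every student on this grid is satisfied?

(1,1)% 2/2
(1,2)% 4/4
(1,3)% 4/4
(1,4)% 5/5
(1,5)% 3/3
(2,1)% 4/4
(2,3)% 7/7
(2,4)% 8/8
(2,5)% 5/5
(3,1)% 3/4
(3,2)% 5/7
(3,3)% 6/7
(3,4)% 6/8
(3,5)% 4/5
(4,1)@ 2/5
(4,2)% 4/8
(4,3)@ 2/8
(4,4)% 4/8
(4,5)@ 2/5
(5,1)@ 3/5
(5,2)@ 4/8
(5,3)% 5/8
(5,4)@ 3/8
(5,5)@ 2/5
(6,1)@ 2/4
(6,2)% 4/7
(6,3)% 6/8
(6,4)% 6/8
(6,5)% 3/5
(7,2)% 3/4
(7,3)% 5/5
(7,4)% 5/5
(7,5)% 3/3
The smallest same-type fraction is 2/8 at (4,3), which reduces to 1/4. Any threshold above that leaves this student unsatisfied.

1/4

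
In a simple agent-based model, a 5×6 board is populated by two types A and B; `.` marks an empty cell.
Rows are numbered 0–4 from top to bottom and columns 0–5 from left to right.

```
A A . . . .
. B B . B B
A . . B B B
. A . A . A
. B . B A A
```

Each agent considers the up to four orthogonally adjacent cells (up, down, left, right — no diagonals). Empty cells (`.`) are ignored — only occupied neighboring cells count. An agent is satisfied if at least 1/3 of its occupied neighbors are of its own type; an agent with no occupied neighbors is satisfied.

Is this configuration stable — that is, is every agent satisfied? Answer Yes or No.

No

Row 0: (0,0)A 1/1 ok · (0,1)A 1/2 ok
Row 1: (1,1)B 1/2 ok · (1,2)B 1/1 ok · (1,4)B 2/2 ok · (1,5)B 2/2 ok
Row 2: (2,0)A 0/0 ok · (2,3)B 1/2 ok · (2,4)B 3/3 ok · (2,5)B 2/3 ok
Row 3: (3,1)A 0/1 unhappy · (3,3)A 0/2 unhappy · (3,5)A 1/2 ok
Row 4: (4,1)B 0/1 unhappy · (4,3)B 0/2 unhappy · (4,4)A 1/2 ok · (4,5)A 2/2 ok
For instance (3,1) has only 0/1 same-type neighbors, below 1/3.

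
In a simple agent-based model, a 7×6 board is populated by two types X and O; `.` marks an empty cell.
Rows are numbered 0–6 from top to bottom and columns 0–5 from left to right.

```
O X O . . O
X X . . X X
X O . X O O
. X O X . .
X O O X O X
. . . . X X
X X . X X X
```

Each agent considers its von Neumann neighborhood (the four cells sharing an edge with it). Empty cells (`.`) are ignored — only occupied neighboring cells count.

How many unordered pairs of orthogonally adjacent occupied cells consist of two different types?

18

Scan each occupied cell's neighbors to the right and below so each pair is counted once.
From row 0: 4 unlike of 5 pairs (running 4/5).
From row 1: 3 unlike of 6 pairs (running 7/11).
From row 2: 3 unlike of 5 pairs (running 10/16).
From row 3: 3 unlike of 5 pairs (running 13/21).
From row 4: 5 unlike of 7 pairs (running 18/28).
From row 5: 0 unlike of 3 pairs (running 18/31).
From row 6: 0 unlike of 3 pairs (running 18/34).
Total adjacent occupied pairs: 34; unlike-type pairs: 18.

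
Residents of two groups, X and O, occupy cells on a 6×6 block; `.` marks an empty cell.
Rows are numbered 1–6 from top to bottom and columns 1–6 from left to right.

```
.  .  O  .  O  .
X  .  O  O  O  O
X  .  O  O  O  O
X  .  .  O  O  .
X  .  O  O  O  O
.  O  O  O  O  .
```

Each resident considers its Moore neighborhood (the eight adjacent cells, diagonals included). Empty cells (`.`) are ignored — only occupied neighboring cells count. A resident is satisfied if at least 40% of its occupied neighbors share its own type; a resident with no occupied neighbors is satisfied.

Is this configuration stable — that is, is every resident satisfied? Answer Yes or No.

Yes

(1,3)O 2/2 satisfied
(1,5)O 3/3 satisfied
(2,1)X 1/1 satisfied
(2,3)O 4/4 satisfied
(2,4)O 7/7 satisfied
(2,5)O 6/6 satisfied
(2,6)O 4/4 satisfied
(3,1)X 2/2 satisfied
(3,3)O 4/4 satisfied
(3,4)O 7/7 satisfied
(3,5)O 7/7 satisfied
(3,6)O 4/4 satisfied
(4,1)X 2/2 satisfied
(4,4)O 7/7 satisfied
(4,5)O 7/7 satisfied
(5,1)X 1/2 satisfied
(5,3)O 5/5 satisfied
(5,4)O 7/7 satisfied
(5,5)O 6/6 satisfied
(5,6)O 3/3 satisfied
(6,2)O 2/3 satisfied
(6,3)O 4/4 satisfied
(6,4)O 5/5 satisfied
(6,5)O 4/4 satisfied
All meet the threshold, so the configuration is stable.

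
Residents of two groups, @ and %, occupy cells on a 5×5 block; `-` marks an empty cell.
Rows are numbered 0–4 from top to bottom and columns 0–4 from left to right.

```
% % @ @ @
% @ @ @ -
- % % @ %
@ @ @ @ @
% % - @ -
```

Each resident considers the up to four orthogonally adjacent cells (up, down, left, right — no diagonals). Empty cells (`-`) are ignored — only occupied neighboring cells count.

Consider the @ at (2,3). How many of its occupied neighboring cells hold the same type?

2

Occupied neighbors of (2,3): (1,3)=@, (3,3)=@, (2,2)=%, (2,4)=%.
Same type (@): 2 of 4.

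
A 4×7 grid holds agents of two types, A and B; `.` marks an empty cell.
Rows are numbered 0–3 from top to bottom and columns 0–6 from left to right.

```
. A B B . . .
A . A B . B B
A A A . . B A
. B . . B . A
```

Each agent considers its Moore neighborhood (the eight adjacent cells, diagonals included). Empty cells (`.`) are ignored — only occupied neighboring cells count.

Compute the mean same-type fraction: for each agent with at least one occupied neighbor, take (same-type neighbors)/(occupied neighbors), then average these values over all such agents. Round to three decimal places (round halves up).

0.593

Row 0: (0,1)A 2/3 · (0,2)B 2/4 · (0,3)B 2/3
Row 1: (1,0)A 3/3 · (1,2)A 3/6 · (1,3)B 2/4 · (1,5)B 2/3 · (1,6)B 2/3
Row 2: (2,0)A 2/3 · (2,1)A 4/5 · (2,2)A 2/4 · (2,5)B 3/5 · (2,6)A 1/4
Row 3: (3,1)B 0/3 · (3,4)B 1/1 · (3,6)A 1/2
Sum over 16 agents: 2/3 + 2/4 + 2/3 + 3/3 + 3/6 + 2/4 + 2/3 + 2/3 + 2/3 + 4/5 + 2/4 + 3/5 + 1/4 + 0/3 + 1/1 + 1/2 = 569/60; mean = 569/60 ÷ 16 = 569/960 = 0.592708… → 0.593.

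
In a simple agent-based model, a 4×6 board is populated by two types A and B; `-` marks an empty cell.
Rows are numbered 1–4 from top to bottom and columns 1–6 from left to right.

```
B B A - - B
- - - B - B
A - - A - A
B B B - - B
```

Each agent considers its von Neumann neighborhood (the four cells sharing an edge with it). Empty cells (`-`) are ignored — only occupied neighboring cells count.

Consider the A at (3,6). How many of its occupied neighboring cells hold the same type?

Occupied neighbors of (3,6): (2,6)=B, (4,6)=B.
Same type (A): 0 of 2.

0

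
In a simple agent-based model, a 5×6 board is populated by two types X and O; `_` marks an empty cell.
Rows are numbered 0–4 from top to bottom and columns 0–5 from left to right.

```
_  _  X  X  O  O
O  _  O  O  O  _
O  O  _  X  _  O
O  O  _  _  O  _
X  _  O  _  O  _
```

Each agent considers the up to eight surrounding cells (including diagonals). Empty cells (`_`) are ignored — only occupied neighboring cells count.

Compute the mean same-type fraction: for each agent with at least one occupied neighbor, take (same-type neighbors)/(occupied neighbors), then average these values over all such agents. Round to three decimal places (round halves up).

(0,2)X 1/3
(0,3)X 1/5
(0,4)O 3/4
(0,5)O 2/2
(1,0)O 2/2
(1,2)O 2/5
(1,3)O 3/6
(1,4)O 4/6
(2,0)O 4/4
(2,1)O 5/5
(2,3)X 0/4
(2,5)O 2/2
(3,0)O 3/4
(3,1)O 4/5
(3,4)O 2/3
(4,0)X 0/2
(4,2)O 1/1
(4,4)O 1/1
Sum over 18 agents: 1/3 + 1/5 + 3/4 + 2/2 + 2/2 + 2/5 + 3/6 + 4/6 + 4/4 + 5/5 + 0/4 + 2/2 + 3/4 + 4/5 + 2/3 + 0/2 + 1/1 + 1/1 = 181/15; mean = 181/15 ÷ 18 = 181/270 = 0.670370… → 0.670.

0.670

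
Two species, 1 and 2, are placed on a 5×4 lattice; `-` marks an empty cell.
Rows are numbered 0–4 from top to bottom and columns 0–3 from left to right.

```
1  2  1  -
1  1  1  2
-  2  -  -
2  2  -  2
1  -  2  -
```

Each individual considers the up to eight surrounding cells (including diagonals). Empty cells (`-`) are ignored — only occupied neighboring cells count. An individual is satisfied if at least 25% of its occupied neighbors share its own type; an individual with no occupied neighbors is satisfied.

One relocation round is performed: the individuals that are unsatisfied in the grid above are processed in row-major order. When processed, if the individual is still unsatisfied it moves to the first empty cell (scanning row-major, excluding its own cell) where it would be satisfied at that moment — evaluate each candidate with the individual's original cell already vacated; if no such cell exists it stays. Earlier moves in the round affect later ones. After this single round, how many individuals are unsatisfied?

Initially unsatisfied (in order): (0,1), (1,3), (4,0).
  (0,1) → (0,3).
  (1,3): now satisfied by earlier moves; stays.
  (4,0) → (0,1).
Resulting grid:
1 1 1 2
1 1 1 2
- 2 - -
2 2 - 2
- - 2 -
All satisfied now.

0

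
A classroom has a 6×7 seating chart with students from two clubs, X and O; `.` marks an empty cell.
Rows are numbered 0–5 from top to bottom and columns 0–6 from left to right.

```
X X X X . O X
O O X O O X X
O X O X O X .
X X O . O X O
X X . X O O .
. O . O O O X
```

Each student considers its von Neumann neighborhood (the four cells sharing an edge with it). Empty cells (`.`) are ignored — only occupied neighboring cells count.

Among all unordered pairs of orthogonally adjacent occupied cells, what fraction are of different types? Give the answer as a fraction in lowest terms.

Scan each occupied cell's neighbors to the right and below so each pair is counted once.
From row 0: 5 unlike of 10 pairs (running 5/10).
From row 1: 6 unlike of 12 pairs (running 11/22).
From row 2: 6 unlike of 10 pairs (running 17/32).
From row 3: 4 unlike of 8 pairs (running 21/40).
From row 4: 3 unlike of 7 pairs (running 24/47).
From row 5: 1 unlike of 3 pairs (running 25/50).
Total adjacent occupied pairs: 50; unlike-type pairs: 25.
25/50 reduces to 1/2.

1/2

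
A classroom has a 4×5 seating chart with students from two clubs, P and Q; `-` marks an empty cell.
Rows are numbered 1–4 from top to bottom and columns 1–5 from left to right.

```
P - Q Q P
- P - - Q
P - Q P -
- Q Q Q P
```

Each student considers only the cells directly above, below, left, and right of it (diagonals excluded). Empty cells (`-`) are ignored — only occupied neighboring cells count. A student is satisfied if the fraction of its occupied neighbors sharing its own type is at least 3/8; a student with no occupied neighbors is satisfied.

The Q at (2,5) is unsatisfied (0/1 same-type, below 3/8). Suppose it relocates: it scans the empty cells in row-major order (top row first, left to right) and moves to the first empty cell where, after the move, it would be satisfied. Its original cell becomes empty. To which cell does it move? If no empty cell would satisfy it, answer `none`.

(2,3)

Vacating (2,5). Empty cells in order:
  (1,2): 1/3 same-type → still unsatisfied.
  (2,1): 0/3 same-type → still unsatisfied.
  (2,3): 2/3 same-type → satisfied — stop here.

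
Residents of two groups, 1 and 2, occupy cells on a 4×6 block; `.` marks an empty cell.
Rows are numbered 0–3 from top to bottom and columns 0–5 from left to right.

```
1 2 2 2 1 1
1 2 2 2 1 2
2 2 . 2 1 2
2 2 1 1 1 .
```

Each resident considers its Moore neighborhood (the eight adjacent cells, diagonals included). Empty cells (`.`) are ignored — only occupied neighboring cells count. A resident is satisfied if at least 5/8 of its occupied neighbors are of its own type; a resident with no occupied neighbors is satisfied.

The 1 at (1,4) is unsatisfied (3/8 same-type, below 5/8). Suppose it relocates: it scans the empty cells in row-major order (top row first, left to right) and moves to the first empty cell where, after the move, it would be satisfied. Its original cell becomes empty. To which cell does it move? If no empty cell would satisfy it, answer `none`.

Vacating (1,4). Empty cells in order:
  (2,2): 2/8 same-type → still unsatisfied.
  (3,5): 2/3 same-type → satisfied — stop here.

(3,5)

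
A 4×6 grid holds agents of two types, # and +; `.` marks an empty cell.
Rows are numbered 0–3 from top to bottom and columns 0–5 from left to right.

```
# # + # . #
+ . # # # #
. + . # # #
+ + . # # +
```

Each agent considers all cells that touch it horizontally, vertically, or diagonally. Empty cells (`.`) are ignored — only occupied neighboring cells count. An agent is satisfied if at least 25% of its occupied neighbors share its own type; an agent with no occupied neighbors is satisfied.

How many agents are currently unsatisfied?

2

Row 0: (0,0)# 1/2 ok · (0,1)# 2/4 ok · (0,2)+ 0/4 unhappy · (0,3)# 3/4 ok · (0,5)# 2/2 ok
Row 1: (1,0)+ 1/3 ok · (1,2)# 4/6 ok · (1,3)# 5/6 ok · (1,4)# 7/7 ok · (1,5)# 4/4 ok
Row 2: (2,1)+ 3/4 ok · (2,3)# 6/6 ok · (2,4)# 7/8 ok · (2,5)# 4/5 ok
Row 3: (3,0)+ 2/2 ok · (3,1)+ 2/2 ok · (3,3)# 3/3 ok · (3,4)# 4/5 ok · (3,5)+ 0/3 unhappy
Unsatisfied: (0,2), (3,5) — 2 in total.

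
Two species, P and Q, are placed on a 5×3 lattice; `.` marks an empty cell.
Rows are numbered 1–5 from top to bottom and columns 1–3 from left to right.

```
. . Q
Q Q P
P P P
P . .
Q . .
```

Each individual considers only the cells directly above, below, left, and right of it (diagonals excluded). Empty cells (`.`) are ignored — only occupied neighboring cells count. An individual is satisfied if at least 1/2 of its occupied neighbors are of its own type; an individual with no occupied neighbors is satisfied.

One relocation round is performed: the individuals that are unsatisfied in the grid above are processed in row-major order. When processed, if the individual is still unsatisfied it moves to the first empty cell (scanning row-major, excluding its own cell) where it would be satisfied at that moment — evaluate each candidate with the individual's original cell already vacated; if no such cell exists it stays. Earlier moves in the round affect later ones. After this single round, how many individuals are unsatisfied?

0

Initially unsatisfied (in order): (1,3), (2,2), (2,3), (5,1).
  (1,3) → (1,1).
  (2,2) → (1,2).
  (2,3): now satisfied by earlier moves; stays.
  (5,1) → (1,3).
Resulting grid:
Q Q Q
Q . P
P P P
P . .
. . .
All satisfied now.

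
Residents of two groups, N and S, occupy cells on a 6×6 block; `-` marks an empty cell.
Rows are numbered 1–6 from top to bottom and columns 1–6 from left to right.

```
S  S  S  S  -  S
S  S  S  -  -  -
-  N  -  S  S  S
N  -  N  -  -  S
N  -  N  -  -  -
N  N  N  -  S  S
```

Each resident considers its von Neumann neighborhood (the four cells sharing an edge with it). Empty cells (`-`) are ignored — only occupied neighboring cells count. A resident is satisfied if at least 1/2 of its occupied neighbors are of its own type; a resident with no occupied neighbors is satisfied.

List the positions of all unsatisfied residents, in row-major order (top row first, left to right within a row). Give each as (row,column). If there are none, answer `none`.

(3,2)

(1,1)S 2/2 satisfied
(1,2)S 3/3 satisfied
(1,3)S 3/3 satisfied
(1,4)S 1/1 satisfied
(1,6)S 0/0 satisfied
(2,1)S 2/2 satisfied
(2,2)S 3/4 satisfied
(2,3)S 2/2 satisfied
(3,2)N 0/1 not
(3,4)S 1/1 satisfied
(3,5)S 2/2 satisfied
(3,6)S 2/2 satisfied
(4,1)N 1/1 satisfied
(4,3)N 1/1 satisfied
(4,6)S 1/1 satisfied
(5,1)N 2/2 satisfied
(5,3)N 2/2 satisfied
(6,1)N 2/2 satisfied
(6,2)N 2/2 satisfied
(6,3)N 2/2 satisfied
(6,5)S 1/1 satisfied
(6,6)S 1/1 satisfied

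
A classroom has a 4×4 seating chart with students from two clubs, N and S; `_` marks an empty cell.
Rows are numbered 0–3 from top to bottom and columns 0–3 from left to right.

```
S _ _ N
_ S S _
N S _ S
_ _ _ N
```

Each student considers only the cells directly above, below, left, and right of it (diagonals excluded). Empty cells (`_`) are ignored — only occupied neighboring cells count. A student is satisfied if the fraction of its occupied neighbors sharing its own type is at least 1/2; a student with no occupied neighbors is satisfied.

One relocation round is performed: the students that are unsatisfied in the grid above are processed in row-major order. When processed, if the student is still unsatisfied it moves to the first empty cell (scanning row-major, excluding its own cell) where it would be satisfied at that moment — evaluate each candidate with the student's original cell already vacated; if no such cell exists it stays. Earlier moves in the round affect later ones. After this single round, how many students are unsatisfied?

Initially unsatisfied (in order): (2,0), (2,3), (3,3).
  (2,0) → (0,2).
  (2,3) → (0,1).
  (3,3): now satisfied by earlier moves; stays.
Resulting grid:
S S N N
_ S S _
_ S _ _
_ _ _ N
Unsatisfied now: (0,2).

1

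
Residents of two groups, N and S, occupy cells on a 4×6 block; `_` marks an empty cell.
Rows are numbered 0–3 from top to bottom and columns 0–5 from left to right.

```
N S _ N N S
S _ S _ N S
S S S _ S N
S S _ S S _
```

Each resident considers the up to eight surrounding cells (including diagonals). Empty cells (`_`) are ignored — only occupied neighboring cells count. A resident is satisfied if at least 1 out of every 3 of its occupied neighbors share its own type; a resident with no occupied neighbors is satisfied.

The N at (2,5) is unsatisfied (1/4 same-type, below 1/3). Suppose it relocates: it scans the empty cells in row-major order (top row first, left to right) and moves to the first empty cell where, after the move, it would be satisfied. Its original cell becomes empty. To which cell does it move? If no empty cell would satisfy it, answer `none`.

(0,2)

Vacating (2,5). Empty cells in order:
  (0,2): 1/3 same-type → satisfied — stop here.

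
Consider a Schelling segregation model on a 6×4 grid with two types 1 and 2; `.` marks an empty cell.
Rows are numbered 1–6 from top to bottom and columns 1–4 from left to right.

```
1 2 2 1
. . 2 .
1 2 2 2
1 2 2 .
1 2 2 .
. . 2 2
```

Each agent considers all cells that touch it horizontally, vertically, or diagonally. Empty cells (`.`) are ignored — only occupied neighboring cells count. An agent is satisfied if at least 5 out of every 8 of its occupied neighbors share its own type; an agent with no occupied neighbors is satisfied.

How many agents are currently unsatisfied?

5

Row 1: (1,1)1 0/1 unhappy · (1,2)2 2/3 ok · (1,3)2 2/3 ok · (1,4)1 0/2 unhappy
Row 2: (2,3)2 5/6 ok
Row 3: (3,1)1 1/3 unhappy · (3,2)2 4/6 ok · (3,3)2 5/5 ok · (3,4)2 3/3 ok
Row 4: (4,1)1 2/5 unhappy · (4,2)2 5/8 ok · (4,3)2 6/6 ok
Row 5: (5,1)1 1/3 unhappy · (5,2)2 4/6 ok · (5,3)2 5/5 ok
Row 6: (6,3)2 3/3 ok · (6,4)2 2/2 ok
Unsatisfied: (1,1), (1,4), (3,1), (4,1), (5,1) — 5 in total.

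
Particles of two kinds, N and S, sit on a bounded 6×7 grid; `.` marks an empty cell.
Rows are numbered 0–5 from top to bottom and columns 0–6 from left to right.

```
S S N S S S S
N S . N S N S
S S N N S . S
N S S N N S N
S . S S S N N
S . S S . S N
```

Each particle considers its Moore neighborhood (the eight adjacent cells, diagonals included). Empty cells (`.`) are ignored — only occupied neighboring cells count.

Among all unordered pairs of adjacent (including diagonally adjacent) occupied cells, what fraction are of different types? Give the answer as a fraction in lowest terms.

Scan each occupied cell's neighbors to the right and below (and the two forward diagonals) so each pair is counted once.
From row 0: 10 unlike of 22 pairs (running 10/22).
From row 1: 11 unlike of 17 pairs (running 21/39).
From row 2: 10 unlike of 20 pairs (running 31/59).
From row 3: 12 unlike of 22 pairs (running 43/81).
From row 4: 3 unlike of 15 pairs (running 46/96).
From row 5: 1 unlike of 2 pairs (running 47/98).
Total adjacent occupied pairs: 98; unlike-type pairs: 47.
47/98 is already in lowest terms.

47/98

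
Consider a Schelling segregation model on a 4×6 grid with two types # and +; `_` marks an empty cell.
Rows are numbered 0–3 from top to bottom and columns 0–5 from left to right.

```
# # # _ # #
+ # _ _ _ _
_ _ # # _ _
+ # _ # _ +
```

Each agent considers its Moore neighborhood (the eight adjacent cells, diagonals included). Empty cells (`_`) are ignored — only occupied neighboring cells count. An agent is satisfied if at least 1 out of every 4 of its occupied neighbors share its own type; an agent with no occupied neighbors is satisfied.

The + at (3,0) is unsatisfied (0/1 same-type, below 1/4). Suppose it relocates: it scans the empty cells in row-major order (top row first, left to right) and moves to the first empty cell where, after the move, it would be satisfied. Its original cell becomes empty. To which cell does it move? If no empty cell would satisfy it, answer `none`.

Vacating (3,0). Empty cells in order:
  (0,3): 0/2 same-type → still unsatisfied.
  (1,2): 0/5 same-type → still unsatisfied.
  (1,3): 0/4 same-type → still unsatisfied.
  (1,4): 0/3 same-type → still unsatisfied.
  (1,5): 0/2 same-type → still unsatisfied.
  (2,0): 1/3 same-type → satisfied — stop here.

(2,0)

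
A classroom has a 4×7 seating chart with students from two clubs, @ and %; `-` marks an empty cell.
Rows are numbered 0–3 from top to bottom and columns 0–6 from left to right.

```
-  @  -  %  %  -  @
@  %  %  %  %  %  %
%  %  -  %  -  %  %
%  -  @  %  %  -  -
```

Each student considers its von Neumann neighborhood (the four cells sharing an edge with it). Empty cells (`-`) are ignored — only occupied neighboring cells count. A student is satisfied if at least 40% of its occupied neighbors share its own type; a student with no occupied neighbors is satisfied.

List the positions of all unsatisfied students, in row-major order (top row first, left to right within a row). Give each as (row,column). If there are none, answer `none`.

(0,1)@ 0/1 not
(0,3)% 2/2 satisfied
(0,4)% 2/2 satisfied
(0,6)@ 0/1 not
(1,0)@ 0/2 not
(1,1)% 2/4 satisfied
(1,2)% 2/2 satisfied
(1,3)% 4/4 satisfied
(1,4)% 3/3 satisfied
(1,5)% 3/3 satisfied
(1,6)% 2/3 satisfied
(2,0)% 2/3 satisfied
(2,1)% 2/2 satisfied
(2,3)% 2/2 satisfied
(2,5)% 2/2 satisfied
(2,6)% 2/2 satisfied
(3,0)% 1/1 satisfied
(3,2)@ 0/1 not
(3,3)% 2/3 satisfied
(3,4)% 1/1 satisfied

(0,1), (0,6), (1,0), (3,2)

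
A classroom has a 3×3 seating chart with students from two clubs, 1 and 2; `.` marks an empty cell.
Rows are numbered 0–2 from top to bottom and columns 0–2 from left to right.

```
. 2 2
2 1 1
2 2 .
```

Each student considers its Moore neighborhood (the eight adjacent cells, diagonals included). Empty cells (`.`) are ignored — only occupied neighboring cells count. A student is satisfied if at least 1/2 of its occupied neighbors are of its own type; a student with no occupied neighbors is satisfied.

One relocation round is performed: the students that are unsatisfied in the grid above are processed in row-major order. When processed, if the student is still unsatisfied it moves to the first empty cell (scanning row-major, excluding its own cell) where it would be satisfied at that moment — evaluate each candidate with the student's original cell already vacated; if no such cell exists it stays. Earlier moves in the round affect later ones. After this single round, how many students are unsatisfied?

1

Initially unsatisfied (in order): (0,2), (1,1), (1,2).
  (0,2) → (0,0).
  (1,1) → (0,2).
  (1,2): no empty cell satisfies it; stays.
Resulting grid:
2 2 1
2 . 1
2 2 .
Unsatisfied now: (1,2).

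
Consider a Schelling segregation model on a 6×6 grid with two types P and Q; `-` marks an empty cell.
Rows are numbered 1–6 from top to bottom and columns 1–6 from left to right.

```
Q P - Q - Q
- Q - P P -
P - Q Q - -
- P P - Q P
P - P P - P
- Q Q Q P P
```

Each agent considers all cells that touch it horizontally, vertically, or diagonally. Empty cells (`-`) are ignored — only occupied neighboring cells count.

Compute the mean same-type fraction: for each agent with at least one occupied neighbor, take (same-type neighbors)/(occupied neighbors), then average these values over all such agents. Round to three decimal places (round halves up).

Row 1: (1,1)Q 1/2 · (1,2)P 0/2 · (1,4)Q 0/2 · (1,6)Q 0/1
Row 2: (2,2)Q 2/4 · (2,4)P 1/4 · (2,5)P 1/4
Row 3: (3,1)P 1/2 · (3,3)Q 2/5 · (3,4)Q 2/5
Row 4: (4,2)P 4/5 · (4,3)P 3/5 · (4,5)Q 1/4 · (4,6)P 1/2
Row 5: (5,1)P 1/2 · (5,3)P 3/6 · (5,4)P 3/6 · (5,6)P 3/4
Row 6: (6,2)Q 1/3 · (6,3)Q 2/4 · (6,4)Q 1/4 · (6,5)P 3/4 · (6,6)P 2/2
Sum over 23 agents: 1/2 + 0/2 + 0/2 + 0/1 + 2/4 + 1/4 + 1/4 + 1/2 + 2/5 + 2/5 + 4/5 + 3/5 + 1/4 + 1/2 + 1/2 + 3/6 + 3/6 + 3/4 + 1/3 + 2/4 + 1/4 + 3/4 + 2/2 = 301/30; mean = 301/30 ÷ 23 = 301/690 = 0.436231… → 0.436.

0.436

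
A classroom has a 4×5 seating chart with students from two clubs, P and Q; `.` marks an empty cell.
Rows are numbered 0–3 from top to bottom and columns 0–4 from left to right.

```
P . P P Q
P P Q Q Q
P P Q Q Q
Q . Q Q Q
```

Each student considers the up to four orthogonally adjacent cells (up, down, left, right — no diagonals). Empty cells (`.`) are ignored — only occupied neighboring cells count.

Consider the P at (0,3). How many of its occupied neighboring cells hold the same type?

Occupied neighbors of (0,3): (1,3)=Q, (0,2)=P, (0,4)=Q.
Same type (P): 1 of 3.

1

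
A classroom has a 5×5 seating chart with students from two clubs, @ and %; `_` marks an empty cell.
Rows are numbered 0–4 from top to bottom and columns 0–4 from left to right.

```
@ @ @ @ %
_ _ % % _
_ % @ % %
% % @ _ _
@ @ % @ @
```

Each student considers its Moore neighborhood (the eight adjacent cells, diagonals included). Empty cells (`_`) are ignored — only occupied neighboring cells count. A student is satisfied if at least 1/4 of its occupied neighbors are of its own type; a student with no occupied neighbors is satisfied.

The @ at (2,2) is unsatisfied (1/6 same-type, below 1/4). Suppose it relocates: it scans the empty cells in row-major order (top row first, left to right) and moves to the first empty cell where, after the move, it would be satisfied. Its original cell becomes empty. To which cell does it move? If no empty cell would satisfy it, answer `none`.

(1,0)

Vacating (2,2). Empty cells in order:
  (1,0): 2/3 same-type → satisfied — stop here.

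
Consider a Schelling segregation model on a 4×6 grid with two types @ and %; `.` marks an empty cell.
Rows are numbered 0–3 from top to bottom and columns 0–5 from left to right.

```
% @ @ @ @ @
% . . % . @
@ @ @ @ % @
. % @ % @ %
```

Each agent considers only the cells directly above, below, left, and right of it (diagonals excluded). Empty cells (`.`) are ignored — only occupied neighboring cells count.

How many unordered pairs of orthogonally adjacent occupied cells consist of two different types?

14

Scan each occupied cell's neighbors to the right and below so each pair is counted once.
From row 0: 2 unlike of 8 pairs (running 2/8).
From row 1: 2 unlike of 3 pairs (running 4/11).
From row 2: 6 unlike of 10 pairs (running 10/21).
From row 3: 4 unlike of 4 pairs (running 14/25).
Total adjacent occupied pairs: 25; unlike-type pairs: 14.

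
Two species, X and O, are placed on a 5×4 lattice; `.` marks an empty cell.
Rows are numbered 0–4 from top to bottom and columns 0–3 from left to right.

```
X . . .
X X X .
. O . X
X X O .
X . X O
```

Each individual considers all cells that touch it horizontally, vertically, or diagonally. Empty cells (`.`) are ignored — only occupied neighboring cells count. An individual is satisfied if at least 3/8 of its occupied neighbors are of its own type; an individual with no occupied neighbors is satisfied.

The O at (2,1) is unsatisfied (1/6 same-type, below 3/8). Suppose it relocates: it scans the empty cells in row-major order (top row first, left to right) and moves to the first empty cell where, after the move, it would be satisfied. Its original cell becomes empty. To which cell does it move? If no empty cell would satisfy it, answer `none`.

Vacating (2,1). Empty cells in order:
  (0,1): 0/4 same-type → still unsatisfied.
  (0,2): 0/2 same-type → still unsatisfied.
  (0,3): 0/1 same-type → still unsatisfied.
  (1,3): 0/2 same-type → still unsatisfied.
  (2,0): 0/4 same-type → still unsatisfied.
  (2,2): 1/5 same-type → still unsatisfied.
  (3,3): 2/4 same-type → satisfied — stop here.

(3,3)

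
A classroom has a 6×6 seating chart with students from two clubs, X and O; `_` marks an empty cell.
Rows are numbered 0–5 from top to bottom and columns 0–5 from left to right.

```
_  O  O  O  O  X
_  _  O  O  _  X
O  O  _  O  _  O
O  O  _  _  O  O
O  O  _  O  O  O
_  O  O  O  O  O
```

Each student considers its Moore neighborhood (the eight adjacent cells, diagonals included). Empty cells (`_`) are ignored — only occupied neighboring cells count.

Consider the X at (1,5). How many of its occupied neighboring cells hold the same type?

Occupied neighbors of (1,5): (0,4)=O, (0,5)=X, (2,5)=O.
Same type (X): 1 of 3.

1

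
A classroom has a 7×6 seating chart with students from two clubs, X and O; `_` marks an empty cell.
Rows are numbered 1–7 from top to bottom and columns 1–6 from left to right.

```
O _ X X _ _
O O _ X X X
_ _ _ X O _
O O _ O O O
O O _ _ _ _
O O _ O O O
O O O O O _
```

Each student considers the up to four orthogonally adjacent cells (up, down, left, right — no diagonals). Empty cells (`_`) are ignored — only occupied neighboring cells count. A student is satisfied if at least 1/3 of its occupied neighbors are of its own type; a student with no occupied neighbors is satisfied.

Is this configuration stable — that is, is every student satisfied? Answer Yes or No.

Yes

(1,1)O 1/1 ✓
(1,3)X 1/1 ✓
(1,4)X 2/2 ✓
(2,1)O 2/2 ✓
(2,2)O 1/1 ✓
(2,4)X 3/3 ✓
(2,5)X 2/3 ✓
(2,6)X 1/1 ✓
(3,4)X 1/3 ✓
(3,5)O 1/3 ✓
(4,1)O 2/2 ✓
(4,2)O 2/2 ✓
(4,4)O 1/2 ✓
(4,5)O 3/3 ✓
(4,6)O 1/1 ✓
(5,1)O 3/3 ✓
(5,2)O 3/3 ✓
(6,1)O 3/3 ✓
(6,2)O 3/3 ✓
(6,4)O 2/2 ✓
(6,5)O 3/3 ✓
(6,6)O 1/1 ✓
(7,1)O 2/2 ✓
(7,2)O 3/3 ✓
(7,3)O 2/2 ✓
(7,4)O 3/3 ✓
(7,5)O 2/2 ✓
All meet the threshold, so the configuration is stable.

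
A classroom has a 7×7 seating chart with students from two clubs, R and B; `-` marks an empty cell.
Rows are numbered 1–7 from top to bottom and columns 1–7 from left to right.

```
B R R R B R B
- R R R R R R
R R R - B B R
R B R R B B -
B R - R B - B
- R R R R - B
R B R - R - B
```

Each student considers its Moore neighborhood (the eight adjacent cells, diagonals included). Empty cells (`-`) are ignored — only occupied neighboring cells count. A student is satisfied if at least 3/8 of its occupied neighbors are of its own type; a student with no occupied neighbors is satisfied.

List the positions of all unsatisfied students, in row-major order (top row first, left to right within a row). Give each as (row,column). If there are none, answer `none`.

(1,1), (1,5), (1,7), (4,2), (5,1), (5,5), (7,2)

Row 1: (1,1)B 0/2 ✗ · (1,2)R 3/4 ✓ · (1,3)R 5/5 ✓ · (1,4)R 4/5 ✓ · (1,5)B 0/5 ✗ · (1,6)R 3/5 ✓ · (1,7)B 0/3 ✗
Row 2: (2,2)R 6/7 ✓ · (2,3)R 7/7 ✓ · (2,4)R 5/7 ✓ · (2,5)R 4/7 ✓ · (2,6)R 4/8 ✓ · (2,7)R 3/5 ✓
Row 3: (3,1)R 3/4 ✓ · (3,2)R 6/7 ✓ · (3,3)R 6/7 ✓ · (3,5)B 3/7 ✓ · (3,6)B 3/7 ✓ · (3,7)R 2/4 ✓
Row 4: (4,1)R 3/5 ✓ · (4,2)B 1/7 ✗ · (4,3)R 5/6 ✓ · (4,4)R 3/6 ✓ · (4,5)B 4/6 ✓ · (4,6)B 5/6 ✓
Row 5: (5,1)B 1/4 ✗ · (5,2)R 4/6 ✓ · (5,4)R 5/7 ✓ · (5,5)B 2/6 ✗ · (5,7)B 2/2 ✓
Row 6: (6,2)R 4/6 ✓ · (6,3)R 5/6 ✓ · (6,4)R 5/6 ✓ · (6,5)R 3/4 ✓ · (6,7)B 2/2 ✓
Row 7: (7,1)R 1/2 ✓ · (7,2)B 0/4 ✗ · (7,3)R 3/4 ✓ · (7,5)R 2/2 ✓ · (7,7)B 1/1 ✓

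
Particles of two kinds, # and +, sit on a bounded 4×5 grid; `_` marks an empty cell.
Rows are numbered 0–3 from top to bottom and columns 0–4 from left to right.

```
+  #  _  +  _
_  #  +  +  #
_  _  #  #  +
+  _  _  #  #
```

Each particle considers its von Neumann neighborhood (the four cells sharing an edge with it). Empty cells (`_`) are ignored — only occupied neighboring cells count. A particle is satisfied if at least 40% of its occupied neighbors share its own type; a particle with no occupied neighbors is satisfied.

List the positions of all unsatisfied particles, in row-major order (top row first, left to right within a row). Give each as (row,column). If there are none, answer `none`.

Row 0: (0,0)+ 0/1 ✗ · (0,1)# 1/2 ✓ · (0,3)+ 1/1 ✓
Row 1: (1,1)# 1/2 ✓ · (1,2)+ 1/3 ✗ · (1,3)+ 2/4 ✓ · (1,4)# 0/2 ✗
Row 2: (2,2)# 1/2 ✓ · (2,3)# 2/4 ✓ · (2,4)+ 0/3 ✗
Row 3: (3,0)+ 0/0 ✓ · (3,3)# 2/2 ✓ · (3,4)# 1/2 ✓

(0,0), (1,2), (1,4), (2,4)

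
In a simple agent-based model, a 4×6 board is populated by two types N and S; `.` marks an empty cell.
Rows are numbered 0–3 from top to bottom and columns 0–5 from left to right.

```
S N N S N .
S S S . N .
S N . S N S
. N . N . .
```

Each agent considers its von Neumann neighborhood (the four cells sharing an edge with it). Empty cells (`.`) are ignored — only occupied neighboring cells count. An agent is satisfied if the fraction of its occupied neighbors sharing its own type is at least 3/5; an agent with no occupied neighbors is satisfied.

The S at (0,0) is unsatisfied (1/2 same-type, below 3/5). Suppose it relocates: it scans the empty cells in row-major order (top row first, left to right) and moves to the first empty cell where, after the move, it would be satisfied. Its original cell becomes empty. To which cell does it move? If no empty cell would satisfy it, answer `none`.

(1,3)

Vacating (0,0). Empty cells in order:
  (0,5): 0/1 same-type → still unsatisfied.
  (1,3): 3/4 same-type → satisfied — stop here.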